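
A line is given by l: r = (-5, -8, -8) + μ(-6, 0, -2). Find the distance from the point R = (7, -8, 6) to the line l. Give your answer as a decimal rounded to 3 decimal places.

Taking (-5, -8, -8) on l with direction v = (-6, 0, -2): w = R − (-5, -8, -8) = (12, 0, 14), and w × v = (0, -60, 0).
Distance = |w × v| / |v| = √3600 / √40 ≈ 9.487.

9.487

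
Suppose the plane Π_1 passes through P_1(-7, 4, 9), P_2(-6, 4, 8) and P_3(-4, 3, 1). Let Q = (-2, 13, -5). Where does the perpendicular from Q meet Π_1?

(0, 3, -3)

P_1P_2 = (1, 0, -1), P_1P_3 = (3, -1, -8); a normal to Π_1 is P_1P_2 × P_1P_3 = (-1, 5, -1).
Using P_1: Π_1 has equation -x + 5y - z = 18.
Foot = Q − λn with λ = (n·Q − d)/|n|² = (72 − 18)/27 = 2.
Foot = (-2, 13, -5) − 2·(-1, 5, -1) = (0, 3, -3).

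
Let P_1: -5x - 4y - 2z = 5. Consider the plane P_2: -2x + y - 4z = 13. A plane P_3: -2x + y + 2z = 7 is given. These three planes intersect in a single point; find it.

(-3, 3, -1)

Solving the 3×3 linear system -5x - 4y - 2z = 5, -2x + y - 4z = 13, -2x + y + 2z = 7 (e.g. by elimination or Cramer's rule, determinant = -78) gives (-3, 3, -1).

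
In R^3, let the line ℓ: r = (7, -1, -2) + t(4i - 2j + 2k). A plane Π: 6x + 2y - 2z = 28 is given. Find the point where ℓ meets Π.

(3, 1, -4)

Substitute r = (7, -1, -2) + t(4, -2, 2) into the plane: 44 + 16t = 28, so t = -1.
Intersection: (7, -1, -2) + (-1)·(4, -2, 2) = (3, 1, -4).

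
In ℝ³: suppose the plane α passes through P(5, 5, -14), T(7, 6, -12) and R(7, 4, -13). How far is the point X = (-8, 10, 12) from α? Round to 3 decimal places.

PT = (2, 1, 2), PR = (2, -1, 1); a normal to α is PT × PR = (3, 2, -4).
Using P: α has equation 3x + 2y - 4z = 81.
n·X − d = (3)·(-8) + (2)·(10) + (-4)·(12) − 81 = -133; |n| = √29.
Distance = |-133| / √29 = 133/√29 ≈ 24.697.

24.697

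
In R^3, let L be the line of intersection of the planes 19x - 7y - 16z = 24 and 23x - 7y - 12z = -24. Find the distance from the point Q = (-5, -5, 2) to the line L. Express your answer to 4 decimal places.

8.1149

Direction of L: (19, -7, -16) × (23, -7, -12) = (-28, -140, 28).
A point on L: solving the two plane equations with x = -6 gives (-6, -6, -6).
Taking (-6, -6, -6) on L with direction v = (-28, -140, 28): w = Q − (-6, -6, -6) = (1, 1, 8), and w × v = (1148, -252, -112).
Distance = |w × v| / |v| = √1393952 / √21168 ≈ 8.1149.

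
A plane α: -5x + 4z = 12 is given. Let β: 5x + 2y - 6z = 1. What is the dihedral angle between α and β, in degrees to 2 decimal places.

18.35

cos θ = |n₁·n₂| / (|n₁||n₂|) = |-49| / (√41 · √65).
θ = arccos(0.94918) ≈ 18.35°.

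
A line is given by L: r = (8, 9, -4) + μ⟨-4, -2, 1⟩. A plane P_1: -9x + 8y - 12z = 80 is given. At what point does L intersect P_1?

Substitute r = (8, 9, -4) + t(-4, -2, 1) into the plane: 48 + 8t = 80, so t = 4.
Intersection: (8, 9, -4) + 4·(-4, -2, 1) = (-8, 1, 0).

(-8, 1, 0)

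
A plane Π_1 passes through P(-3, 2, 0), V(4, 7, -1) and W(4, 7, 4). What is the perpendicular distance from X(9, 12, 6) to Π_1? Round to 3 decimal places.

PV = (7, 5, -1), PW = (7, 5, 4); a normal to Π_1 is PV × PW = (25, -35, 0).
Using P: Π_1 has equation 25x - 35y = -145.
n·X − d = (25)·(9) + (-35)·(12) + (0)·(6) − (-145) = -50; |n| = √1850.
Distance = |-50| / √1850 = 50/√1850 ≈ 1.162.

1.162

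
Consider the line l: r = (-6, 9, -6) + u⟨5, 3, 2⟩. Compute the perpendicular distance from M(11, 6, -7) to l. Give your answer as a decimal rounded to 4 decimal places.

Taking (-6, 9, -6) on l with direction v = (5, 3, 2): w = M − (-6, 9, -6) = (17, -3, -1), and w × v = (-3, -39, 66).
Distance = |w × v| / |v| = √5886 / √38 ≈ 12.4457.

12.4457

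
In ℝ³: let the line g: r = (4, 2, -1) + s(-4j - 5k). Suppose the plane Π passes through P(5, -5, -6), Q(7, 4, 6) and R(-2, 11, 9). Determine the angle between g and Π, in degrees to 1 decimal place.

PQ = (2, 9, 12), PR = (-7, 16, 15); a normal to Π is PQ × PR = (-57, -114, 95).
Using P: Π has equation -57x - 114y + 95z = -285.
sin θ = |n·v| / (|n||v|) = |-19| / (√25270 · √41) = 0.01867.
θ ≈ 1.1°.

1.1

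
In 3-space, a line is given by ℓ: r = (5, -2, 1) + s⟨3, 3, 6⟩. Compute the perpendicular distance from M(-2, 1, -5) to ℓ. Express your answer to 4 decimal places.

7.1647

Taking (5, -2, 1) on ℓ with direction v = (3, 3, 6): w = M − (5, -2, 1) = (-7, 3, -6), and w × v = (36, 24, -30).
Distance = |w × v| / |v| = √2772 / √54 ≈ 7.1647.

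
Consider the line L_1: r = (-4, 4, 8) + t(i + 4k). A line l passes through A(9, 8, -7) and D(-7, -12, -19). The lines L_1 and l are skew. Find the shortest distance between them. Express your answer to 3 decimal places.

11.612

A direction vector for l is D − A = (-16, -20, -12).
Common perpendicular direction n = (1, 0, 4) × (-16, -20, -12) = (80, -52, -20).
With w = (9, 8, -7) − (-4, 4, 8) = (13, 4, -15), w · n = 1132.
Distance = |w · n| / |n| = |1132| / √9504 ≈ 11.612.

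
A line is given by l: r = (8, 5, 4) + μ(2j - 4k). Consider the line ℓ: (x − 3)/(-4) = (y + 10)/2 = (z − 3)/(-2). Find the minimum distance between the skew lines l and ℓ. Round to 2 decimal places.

14.62

ℓ has direction (-4, 2, -2) through (3, -10, 3).
Common perpendicular direction n = (0, 2, -4) × (-4, 2, -2) = (4, 16, 8).
With w = (3, -10, 3) − (8, 5, 4) = (-5, -15, -1), w · n = -268.
Distance = |w · n| / |n| = |-268| / √336 ≈ 14.62.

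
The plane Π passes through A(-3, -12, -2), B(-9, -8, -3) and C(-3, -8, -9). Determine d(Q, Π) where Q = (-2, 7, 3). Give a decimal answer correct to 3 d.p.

17.444

AB = (-6, 4, -1), AC = (0, 4, -7); a normal to Π is AB × AC = (-24, -42, -24).
Using A: Π has equation -24x - 42y - 24z = 624.
n·Q − d = (-24)·(-2) + (-42)·(7) + (-24)·(3) − 624 = -942; |n| = √2916.
Distance = |-942| / √2916 = 942/√2916 ≈ 17.444.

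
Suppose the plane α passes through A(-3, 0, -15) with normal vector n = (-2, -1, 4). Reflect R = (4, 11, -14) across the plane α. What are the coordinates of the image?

α: n·r = n·A gives -2x - y + 4z = -54.
λ = (n·R − d)/|n|² = (-75 − (-54))/21 = -1.
Reflection = R − 2λn = (4, 11, -14) − (-2)·(-2, -1, 4) = (0, 9, -6).

(0, 9, -6)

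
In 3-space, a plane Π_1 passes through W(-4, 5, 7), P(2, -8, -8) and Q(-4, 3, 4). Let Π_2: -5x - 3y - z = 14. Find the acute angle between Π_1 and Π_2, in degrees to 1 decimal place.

51.1

WP = (6, -13, -15), WQ = (0, -2, -3); a normal to Π_1 is WP × WQ = (9, 18, -12).
Using W: Π_1 has equation 9x + 18y - 12z = -30.
cos θ = |n₁·n₂| / (|n₁||n₂|) = |-87| / (√549 · √35).
θ = arccos(0.62762) ≈ 51.1°.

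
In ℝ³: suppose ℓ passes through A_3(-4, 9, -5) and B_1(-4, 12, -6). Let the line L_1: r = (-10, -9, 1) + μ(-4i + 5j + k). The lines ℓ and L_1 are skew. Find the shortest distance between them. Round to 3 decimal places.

A direction vector for ℓ is B_1 − A_3 = (0, 3, -1).
Common perpendicular direction n = (0, 3, -1) × (-4, 5, 1) = (8, 4, 12).
With w = (-10, -9, 1) − (-4, 9, -5) = (-6, -18, 6), w · n = -48.
Distance = |w · n| / |n| = |-48| / √224 ≈ 3.207.

3.207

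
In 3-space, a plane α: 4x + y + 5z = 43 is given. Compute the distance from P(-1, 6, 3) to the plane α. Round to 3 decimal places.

4.012

n·P − d = (4)·(-1) + (1)·(6) + (5)·(3) − 43 = -26; |n| = √42.
Distance = |-26| / √42 = 26/√42 ≈ 4.012.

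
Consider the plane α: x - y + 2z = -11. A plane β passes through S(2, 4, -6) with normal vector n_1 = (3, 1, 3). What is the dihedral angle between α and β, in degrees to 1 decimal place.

41.5

β: n_1·r = n_1·S gives 3x + y + 3z = -8.
cos θ = |n₁·n₂| / (|n₁||n₂|) = |8| / (√6 · √19).
θ = arccos(0.74927) ≈ 41.5°.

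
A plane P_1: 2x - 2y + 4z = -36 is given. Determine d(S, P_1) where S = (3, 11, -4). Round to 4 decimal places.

n·S − d = (2)·(3) + (-2)·(11) + (4)·(-4) − (-36) = 4; |n| = √24.
Distance = |4| / √24 = 4/√24 ≈ 0.8165.

0.8165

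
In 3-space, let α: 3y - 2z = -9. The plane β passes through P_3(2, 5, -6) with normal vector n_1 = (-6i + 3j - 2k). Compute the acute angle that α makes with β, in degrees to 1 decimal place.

59.0

β: n_1·r = n_1·P_3 gives -6x + 3y - 2z = 15.
cos θ = |n₁·n₂| / (|n₁||n₂|) = |13| / (√13 · √49).
θ = arccos(0.51508) ≈ 59.0°.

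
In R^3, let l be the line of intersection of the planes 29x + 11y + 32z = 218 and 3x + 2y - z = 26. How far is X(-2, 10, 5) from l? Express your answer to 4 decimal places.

5.0540

Direction of l: (29, 11, 32) × (3, 2, -1) = (-75, 125, 25).
A point on l: solving the two plane equations with x = 3 gives (3, 9, 1).
Taking (3, 9, 1) on l with direction v = (-75, 125, 25): w = X − (3, 9, 1) = (-5, 1, 4), and w × v = (-475, -175, -550).
Distance = |w × v| / |v| = √558750 / √21875 ≈ 5.0540.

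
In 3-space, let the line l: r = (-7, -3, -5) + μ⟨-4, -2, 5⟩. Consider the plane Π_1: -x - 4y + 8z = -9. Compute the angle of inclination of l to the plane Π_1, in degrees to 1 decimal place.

sin θ = |n·v| / (|n||v|) = |52| / (√81 · √45) = 0.86130.
θ ≈ 59.5°.

59.5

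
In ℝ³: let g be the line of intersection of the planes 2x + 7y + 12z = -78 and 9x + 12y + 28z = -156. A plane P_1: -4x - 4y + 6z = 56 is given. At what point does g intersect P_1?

(-4, -10, 0)

Direction of g: (2, 7, 12) × (9, 12, 28) = (52, 52, -39).
A point on g: solving the two plane equations with x = -20 gives (-20, -26, 12).
Substitute r = (-20, -26, 12) + t(52, 52, -39) into the plane: 256 + (-650)t = 56, so t = 4/13.
Intersection: (-20, -26, 12) + (4/13)·(52, 52, -39) = (-4, -10, 0).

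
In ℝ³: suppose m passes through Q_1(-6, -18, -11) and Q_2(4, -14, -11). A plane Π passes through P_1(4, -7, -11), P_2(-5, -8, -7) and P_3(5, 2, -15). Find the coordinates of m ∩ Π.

A direction vector for m is Q_2 − Q_1 = (10, 4, 0).
P_1P_2 = (-9, -1, 4), P_1P_3 = (1, 9, -4); a normal to Π is P_1P_2 × P_1P_3 = (-32, -32, -80).
Using P_1: Π has equation -32x - 32y - 80z = 976.
Substitute r = (-6, -18, -11) + t(10, 4, 0) into the plane: 1648 + (-448)t = 976, so t = 3/2.
Intersection: (-6, -18, -11) + (3/2)·(10, 4, 0) = (9, -12, -11).

(9, -12, -11)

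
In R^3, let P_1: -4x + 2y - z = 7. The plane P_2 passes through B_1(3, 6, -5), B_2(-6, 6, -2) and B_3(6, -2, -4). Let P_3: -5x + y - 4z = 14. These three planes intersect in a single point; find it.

B_1B_2 = (-9, 0, 3), B_1B_3 = (3, -8, 1); a normal to P_2 is B_1B_2 × B_1B_3 = (24, 18, 72).
Using B_1: P_2 has equation 24x + 18y + 72z = -180.
Solving the 3×3 linear system -4x + 2y - z = 7, 24x + 18y + 72z = -180, -5x + y - 4z = 14 (e.g. by elimination or Cramer's rule, determinant = -66) gives (0, 2, -3).

(0, 2, -3)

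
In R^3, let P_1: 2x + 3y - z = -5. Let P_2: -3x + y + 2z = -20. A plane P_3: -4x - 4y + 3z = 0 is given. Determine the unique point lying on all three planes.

(5, -5, 0)

Solving the 3×3 linear system 2x + 3y - z = -5, -3x + y + 2z = -20, -4x - 4y + 3z = 0 (e.g. by elimination or Cramer's rule, determinant = 9) gives (5, -5, 0).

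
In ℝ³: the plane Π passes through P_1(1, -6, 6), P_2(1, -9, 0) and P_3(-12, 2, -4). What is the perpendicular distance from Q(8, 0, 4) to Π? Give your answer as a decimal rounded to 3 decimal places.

P_1P_2 = (0, -3, -6), P_1P_3 = (-13, 8, -10); a normal to Π is P_1P_2 × P_1P_3 = (78, 78, -39).
Using P_1: Π has equation 78x + 78y - 39z = -624.
n·Q − d = (78)·(8) + (78)·(0) + (-39)·(4) − (-624) = 1092; |n| = √13689.
Distance = |1092| / √13689 = 1092/√13689 ≈ 9.333.

9.333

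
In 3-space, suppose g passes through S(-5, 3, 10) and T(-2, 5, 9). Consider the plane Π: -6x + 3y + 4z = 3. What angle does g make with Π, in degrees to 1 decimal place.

A direction vector for g is T − S = (3, 2, -1).
sin θ = |n·v| / (|n||v|) = |-16| / (√61 · √14) = 0.54751.
θ ≈ 33.2°.

33.2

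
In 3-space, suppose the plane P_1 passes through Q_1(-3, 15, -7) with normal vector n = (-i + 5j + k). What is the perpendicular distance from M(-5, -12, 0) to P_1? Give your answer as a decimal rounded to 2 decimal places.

P_1: n·r = n·Q_1 gives -x + 5y + z = 71.
n·M − d = (-1)·(-5) + (5)·(-12) + (1)·(0) − 71 = -126; |n| = √27.
Distance = |-126| / √27 = 126/√27 ≈ 24.25.

24.25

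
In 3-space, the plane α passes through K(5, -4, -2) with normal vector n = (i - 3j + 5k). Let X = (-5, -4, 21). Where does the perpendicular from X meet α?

α: n·r = n·K gives x - 3y + 5z = 7.
Foot = X − λn with λ = (n·X − d)/|n|² = (112 − 7)/35 = 3.
Foot = (-5, -4, 21) − 3·(1, -3, 5) = (-8, 5, 6).

(-8, 5, 6)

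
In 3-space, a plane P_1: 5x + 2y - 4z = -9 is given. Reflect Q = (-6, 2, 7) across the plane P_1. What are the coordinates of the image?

(4, 6, -1)

λ = (n·Q − d)/|n|² = (-54 − (-9))/45 = -1.
Reflection = Q − 2λn = (-6, 2, 7) − (-2)·(5, 2, -4) = (4, 6, -1).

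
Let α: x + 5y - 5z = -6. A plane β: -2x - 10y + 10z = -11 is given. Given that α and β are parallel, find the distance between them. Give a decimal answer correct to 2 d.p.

Rescale β by 1/(-2): x + 5y - 5z = 11/2. Then distance = |-6 − (11/2)| / √51 ≈ 1.61.

1.61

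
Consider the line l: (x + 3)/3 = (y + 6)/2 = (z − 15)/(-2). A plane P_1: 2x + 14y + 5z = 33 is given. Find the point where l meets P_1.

(3, -2, 11)

l has direction (3, 2, -2) through (-3, -6, 15).
Substitute r = (-3, -6, 15) + t(3, 2, -2) into the plane: -15 + 24t = 33, so t = 2.
Intersection: (-3, -6, 15) + 2·(3, 2, -2) = (3, -2, 11).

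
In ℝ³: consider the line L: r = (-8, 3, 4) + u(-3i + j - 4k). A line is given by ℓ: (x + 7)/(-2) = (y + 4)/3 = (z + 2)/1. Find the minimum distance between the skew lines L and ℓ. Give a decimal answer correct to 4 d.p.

ℓ has direction (-2, 3, 1) through (-7, -4, -2).
Common perpendicular direction n = (-3, 1, -4) × (-2, 3, 1) = (13, 11, -7).
With w = (-7, -4, -2) − (-8, 3, 4) = (1, -7, -6), w · n = -22.
Distance = |w · n| / |n| = |-22| / √339 ≈ 1.1949.

1.1949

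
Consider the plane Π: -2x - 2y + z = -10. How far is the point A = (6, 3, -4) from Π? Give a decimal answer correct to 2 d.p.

n·A − d = (-2)·(6) + (-2)·(3) + (1)·(-4) − (-10) = -12; |n| = √9.
Distance = |-12| / √9 = 12/√9 ≈ 4.00.

4.00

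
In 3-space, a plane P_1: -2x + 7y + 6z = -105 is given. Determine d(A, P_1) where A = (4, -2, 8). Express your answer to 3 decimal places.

n·A − d = (-2)·(4) + (7)·(-2) + (6)·(8) − (-105) = 131; |n| = √89.
Distance = |131| / √89 = 131/√89 ≈ 13.886.

13.886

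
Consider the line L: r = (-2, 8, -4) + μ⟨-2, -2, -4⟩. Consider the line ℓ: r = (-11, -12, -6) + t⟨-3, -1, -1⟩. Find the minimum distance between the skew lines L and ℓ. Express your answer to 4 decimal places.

Common perpendicular direction n = (-2, -2, -4) × (-3, -1, -1) = (-2, 10, -4).
With w = (-11, -12, -6) − (-2, 8, -4) = (-9, -20, -2), w · n = -174.
Distance = |w · n| / |n| = |-174| / √120 ≈ 15.8840.

15.8840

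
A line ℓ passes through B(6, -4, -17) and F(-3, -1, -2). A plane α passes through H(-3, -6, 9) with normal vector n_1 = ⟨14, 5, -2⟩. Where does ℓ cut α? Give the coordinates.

(-6, 0, 3)

A direction vector for ℓ is F − B = (-9, 3, 15).
α: n_1·r = n_1·H gives 14x + 5y - 2z = -90.
Substitute r = (6, -4, -17) + t(-9, 3, 15) into the plane: 98 + (-141)t = -90, so t = 4/3.
Intersection: (6, -4, -17) + (4/3)·(-9, 3, 15) = (-6, 0, 3).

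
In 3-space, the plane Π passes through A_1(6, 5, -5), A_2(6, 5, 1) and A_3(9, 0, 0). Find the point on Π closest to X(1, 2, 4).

(6, 5, 4)

A_1A_2 = (0, 0, 6), A_1A_3 = (3, -5, 5); a normal to Π is A_1A_2 × A_1A_3 = (30, 18, 0).
Using A_1: Π has equation 30x + 18y = 270.
Foot = X − λn with λ = (n·X − d)/|n|² = (66 − 270)/1224 = -1/6.
Foot = (1, 2, 4) − (-1/6)·(30, 18, 0) = (6, 5, 4).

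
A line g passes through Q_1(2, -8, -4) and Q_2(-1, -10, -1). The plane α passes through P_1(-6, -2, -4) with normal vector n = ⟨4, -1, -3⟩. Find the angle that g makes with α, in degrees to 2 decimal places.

A direction vector for g is Q_2 − Q_1 = (-3, -2, 3).
α: n·r = n·P_1 gives 4x - y - 3z = -10.
sin θ = |n·v| / (|n||v|) = |-19| / (√26 · √22) = 0.79443.
θ ≈ 52.60°.

52.60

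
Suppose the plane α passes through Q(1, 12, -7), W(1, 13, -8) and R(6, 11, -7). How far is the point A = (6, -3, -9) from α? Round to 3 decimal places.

11.202

QW = (0, 1, -1), QR = (5, -1, 0); a normal to α is QW × QR = (-1, -5, -5).
Using Q: α has equation -x - 5y - 5z = -26.
n·A − d = (-1)·(6) + (-5)·(-3) + (-5)·(-9) − (-26) = 80; |n| = √51.
Distance = |80| / √51 = 80/√51 ≈ 11.202.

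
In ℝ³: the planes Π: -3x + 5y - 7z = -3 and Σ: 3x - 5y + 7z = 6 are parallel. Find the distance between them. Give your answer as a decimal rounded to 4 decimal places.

Rescale Σ by 1/(-1): -3x + 5y - 7z = -6. Then distance = |-3 − (-6)| / √83 ≈ 0.3293.

0.3293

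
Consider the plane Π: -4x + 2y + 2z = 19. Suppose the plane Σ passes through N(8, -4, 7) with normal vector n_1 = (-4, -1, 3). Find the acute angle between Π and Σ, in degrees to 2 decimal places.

36.81

Σ: n_1·r = n_1·N gives -4x - y + 3z = -7.
cos θ = |n₁·n₂| / (|n₁||n₂|) = |20| / (√24 · √26).
θ = arccos(0.80064) ≈ 36.81°.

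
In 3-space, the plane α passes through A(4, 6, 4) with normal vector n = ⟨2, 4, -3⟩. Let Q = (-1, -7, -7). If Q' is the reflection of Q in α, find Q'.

(3, 1, -13)

α: n·r = n·A gives 2x + 4y - 3z = 20.
λ = (n·Q − d)/|n|² = (-9 − 20)/29 = -1.
Reflection = Q − 2λn = (-1, -7, -7) − (-2)·(2, 4, -3) = (3, 1, -13).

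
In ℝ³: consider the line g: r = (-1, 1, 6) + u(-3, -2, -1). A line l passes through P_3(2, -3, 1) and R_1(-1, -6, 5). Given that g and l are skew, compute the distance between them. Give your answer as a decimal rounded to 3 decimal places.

5.732

A direction vector for l is R_1 − P_3 = (-3, -3, 4).
Common perpendicular direction n = (-3, -2, -1) × (-3, -3, 4) = (-11, 15, 3).
With w = (2, -3, 1) − (-1, 1, 6) = (3, -4, -5), w · n = -108.
Distance = |w · n| / |n| = |-108| / √355 ≈ 5.732.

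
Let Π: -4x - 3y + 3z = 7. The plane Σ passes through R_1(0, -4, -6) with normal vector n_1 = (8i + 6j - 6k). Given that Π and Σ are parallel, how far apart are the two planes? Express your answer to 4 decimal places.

Σ: n_1·r = n_1·R_1 gives 8x + 6y - 6z = 12.
Rescale Σ by 1/(-2): -4x - 3y + 3z = -6. Then distance = |7 − (-6)| / √34 ≈ 2.2295.

2.2295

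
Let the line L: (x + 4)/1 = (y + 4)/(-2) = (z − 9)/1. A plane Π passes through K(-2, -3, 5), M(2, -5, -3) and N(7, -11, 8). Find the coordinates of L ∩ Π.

L has direction (1, -2, 1) through (-4, -4, 9).
KM = (4, -2, -8), KN = (9, -8, 3); a normal to Π is KM × KN = (-70, -84, -14).
Using K: Π has equation -70x - 84y - 14z = 322.
Substitute r = (-4, -4, 9) + t(1, -2, 1) into the plane: 490 + 84t = 322, so t = -2.
Intersection: (-4, -4, 9) + (-2)·(1, -2, 1) = (-6, 0, 7).

(-6, 0, 7)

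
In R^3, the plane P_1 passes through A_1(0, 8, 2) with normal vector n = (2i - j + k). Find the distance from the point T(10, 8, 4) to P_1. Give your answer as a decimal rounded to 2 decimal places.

P_1: n·r = n·A_1 gives 2x - y + z = -6.
n·T − d = (2)·(10) + (-1)·(8) + (1)·(4) − (-6) = 22; |n| = √6.
Distance = |22| / √6 = 22/√6 ≈ 8.98.

8.98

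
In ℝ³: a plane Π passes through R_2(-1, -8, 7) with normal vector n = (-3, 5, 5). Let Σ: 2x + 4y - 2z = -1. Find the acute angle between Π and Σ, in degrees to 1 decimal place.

Π: n·r = n·R_2 gives -3x + 5y + 5z = -2.
cos θ = |n₁·n₂| / (|n₁||n₂|) = |4| / (√59 · √24).
θ = arccos(0.10630) ≈ 83.9°.

83.9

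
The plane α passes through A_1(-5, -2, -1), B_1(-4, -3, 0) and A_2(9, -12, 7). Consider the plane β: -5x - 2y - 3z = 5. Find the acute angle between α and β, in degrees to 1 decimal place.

42.5

A_1B_1 = (1, -1, 1), A_1A_2 = (14, -10, 8); a normal to α is A_1B_1 × A_1A_2 = (2, 6, 4).
Using A_1: α has equation 2x + 6y + 4z = -26.
cos θ = |n₁·n₂| / (|n₁||n₂|) = |-34| / (√56 · √38).
θ = arccos(0.73704) ≈ 42.5°.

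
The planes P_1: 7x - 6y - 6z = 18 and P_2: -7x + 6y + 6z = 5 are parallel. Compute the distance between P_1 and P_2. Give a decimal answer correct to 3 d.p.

Rescale P_2 by 1/(-1): 7x - 6y - 6z = -5. Then distance = |18 − (-5)| / √121 ≈ 2.091.

2.091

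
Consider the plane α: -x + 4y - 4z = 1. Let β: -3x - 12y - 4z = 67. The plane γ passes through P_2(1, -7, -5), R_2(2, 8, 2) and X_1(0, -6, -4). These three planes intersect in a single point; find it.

P_2R_2 = (1, 15, 7), P_2X_1 = (-1, 1, 1); a normal to γ is P_2R_2 × P_2X_1 = (8, -8, 16).
Using P_2: γ has equation 8x - 8y + 16z = -16.
Solving the 3×3 linear system -x + 4y - 4z = 1, -3x - 12y - 4z = 67, 8x - 8y + 16z = -16 (e.g. by elimination or Cramer's rule, determinant = -192) gives (7, -5, -7).

(7, -5, -7)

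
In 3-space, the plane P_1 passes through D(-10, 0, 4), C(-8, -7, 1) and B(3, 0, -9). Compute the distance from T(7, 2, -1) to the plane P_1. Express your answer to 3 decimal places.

DC = (2, -7, -3), DB = (13, 0, -13); a normal to P_1 is DC × DB = (91, -13, 91).
Using D: P_1 has equation 91x - 13y + 91z = -546.
n·T − d = (91)·(7) + (-13)·(2) + (91)·(-1) − (-546) = 1066; |n| = √16731.
Distance = |1066| / √16731 = 1066/√16731 ≈ 8.241.

8.241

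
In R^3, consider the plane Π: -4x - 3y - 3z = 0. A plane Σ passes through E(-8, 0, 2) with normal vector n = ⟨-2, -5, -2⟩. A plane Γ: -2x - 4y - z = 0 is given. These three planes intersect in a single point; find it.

(9, -2, -10)

Σ: n·r = n·E gives -2x - 5y - 2z = 12.
Solving the 3×3 linear system -4x - 3y - 3z = 0, -2x - 5y - 2z = 12, -2x - 4y - z = 0 (e.g. by elimination or Cramer's rule, determinant = 12) gives (9, -2, -10).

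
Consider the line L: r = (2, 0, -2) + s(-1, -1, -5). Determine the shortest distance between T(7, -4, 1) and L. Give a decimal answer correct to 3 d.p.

6.365

Taking (2, 0, -2) on L with direction v = (-1, -1, -5): w = T − (2, 0, -2) = (5, -4, 3), and w × v = (23, 22, -9).
Distance = |w × v| / |v| = √1094 / √27 ≈ 6.365.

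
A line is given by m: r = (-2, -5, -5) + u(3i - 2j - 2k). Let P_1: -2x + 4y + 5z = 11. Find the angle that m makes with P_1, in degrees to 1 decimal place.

60.2

sin θ = |n·v| / (|n||v|) = |-24| / (√45 · √17) = 0.86772.
θ ≈ 60.2°.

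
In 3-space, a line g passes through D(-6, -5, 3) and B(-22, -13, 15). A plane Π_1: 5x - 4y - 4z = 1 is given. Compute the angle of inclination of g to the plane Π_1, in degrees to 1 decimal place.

36.2

A direction vector for g is B − D = (-16, -8, 12).
sin θ = |n·v| / (|n||v|) = |-96| / (√57 · √464) = 0.59030.
θ ≈ 36.2°.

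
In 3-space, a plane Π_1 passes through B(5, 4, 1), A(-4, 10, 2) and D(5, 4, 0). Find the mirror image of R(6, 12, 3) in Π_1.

(-2, 0, 3)

BA = (-9, 6, 1), BD = (0, 0, -1); a normal to Π_1 is BA × BD = (-6, -9, 0).
Using B: Π_1 has equation -6x - 9y = -66.
λ = (n·R − d)/|n|² = (-144 − (-66))/117 = -2/3.
Reflection = R − 2λn = (6, 12, 3) − (-4/3)·(-6, -9, 0) = (-2, 0, 3).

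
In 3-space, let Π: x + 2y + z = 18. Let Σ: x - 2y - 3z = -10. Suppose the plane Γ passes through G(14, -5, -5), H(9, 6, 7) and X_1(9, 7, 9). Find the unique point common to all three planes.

GH = (-5, 11, 12), GX_1 = (-5, 12, 14); a normal to Γ is GH × GX_1 = (10, 10, -5).
Using G: Γ has equation 10x + 10y - 5z = 115.
Solving the 3×3 linear system x + 2y + z = 18, x - 2y - 3z = -10, 10x + 10y - 5z = 115 (e.g. by elimination or Cramer's rule, determinant = 20) gives (3, 8, -1).

(3, 8, -1)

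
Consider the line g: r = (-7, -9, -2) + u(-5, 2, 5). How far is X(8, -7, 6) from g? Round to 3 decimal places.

16.589

Taking (-7, -9, -2) on g with direction v = (-5, 2, 5): w = X − (-7, -9, -2) = (15, 2, 8), and w × v = (-6, -115, 40).
Distance = |w × v| / |v| = √14861 / √54 ≈ 16.589.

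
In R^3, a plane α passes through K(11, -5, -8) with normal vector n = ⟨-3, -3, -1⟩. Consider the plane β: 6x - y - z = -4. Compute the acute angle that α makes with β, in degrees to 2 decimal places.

58.60

α: n·r = n·K gives -3x - 3y - z = -10.
cos θ = |n₁·n₂| / (|n₁||n₂|) = |-14| / (√19 · √38).
θ = arccos(0.52103) ≈ 58.60°.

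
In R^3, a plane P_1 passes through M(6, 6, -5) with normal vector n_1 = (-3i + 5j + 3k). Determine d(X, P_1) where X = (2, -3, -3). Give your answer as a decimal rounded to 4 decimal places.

P_1: n_1·r = n_1·M gives -3x + 5y + 3z = -3.
n·X − d = (-3)·(2) + (5)·(-3) + (3)·(-3) − (-3) = -27; |n| = √43.
Distance = |-27| / √43 = 27/√43 ≈ 4.1175.

4.1175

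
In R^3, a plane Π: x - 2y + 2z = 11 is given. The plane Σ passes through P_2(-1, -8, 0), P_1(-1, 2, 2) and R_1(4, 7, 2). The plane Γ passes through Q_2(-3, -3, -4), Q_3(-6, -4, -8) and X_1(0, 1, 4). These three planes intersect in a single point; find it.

P_2P_1 = (0, 10, 2), P_2R_1 = (5, 15, 2); a normal to Σ is P_2P_1 × P_2R_1 = (-10, 10, -50).
Using P_2: Σ has equation -10x + 10y - 50z = -70.
Q_2Q_3 = (-3, -1, -4), Q_2X_1 = (3, 4, 8); a normal to Γ is Q_2Q_3 × Q_2X_1 = (8, 12, -9).
Using Q_2: Γ has equation 8x + 12y - 9z = -24.
Solving the 3×3 linear system x - 2y + 2z = 11, -10x + 10y - 50z = -70, 8x + 12y - 9z = -24 (e.g. by elimination or Cramer's rule, determinant = 1090) gives (3, -4, 0).

(3, -4, 0)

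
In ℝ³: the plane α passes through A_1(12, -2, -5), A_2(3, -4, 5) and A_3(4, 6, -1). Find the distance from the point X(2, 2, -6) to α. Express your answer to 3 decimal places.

A_1A_2 = (-9, -2, 10), A_1A_3 = (-8, 8, 4); a normal to α is A_1A_2 × A_1A_3 = (-88, -44, -88).
Using A_1: α has equation -88x - 44y - 88z = -528.
n·X − d = (-88)·(2) + (-44)·(2) + (-88)·(-6) − (-528) = 792; |n| = √17424.
Distance = |792| / √17424 = 792/√17424 ≈ 6.000.

6.000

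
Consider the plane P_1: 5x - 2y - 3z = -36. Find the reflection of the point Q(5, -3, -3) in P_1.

λ = (n·Q − d)/|n|² = (40 − (-36))/38 = 2.
Reflection = Q − 2λn = (5, -3, -3) − 4·(5, -2, -3) = (-15, 5, 9).

(-15, 5, 9)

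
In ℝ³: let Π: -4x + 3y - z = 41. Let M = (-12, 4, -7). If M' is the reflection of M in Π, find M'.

(-4, -2, -5)

λ = (n·M − d)/|n|² = (67 − 41)/26 = 1.
Reflection = M − 2λn = (-12, 4, -7) − 2·(-4, 3, -1) = (-4, -2, -5).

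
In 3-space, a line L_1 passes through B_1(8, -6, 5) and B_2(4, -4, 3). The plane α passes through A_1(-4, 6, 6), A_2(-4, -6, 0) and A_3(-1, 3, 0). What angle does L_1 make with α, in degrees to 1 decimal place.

A direction vector for L_1 is B_2 − B_1 = (-4, 2, -2).
A_1A_2 = (0, -12, -6), A_1A_3 = (3, -3, -6); a normal to α is A_1A_2 × A_1A_3 = (54, -18, 36).
Using A_1: α has equation 54x - 18y + 36z = -108.
sin θ = |n·v| / (|n||v|) = |-324| / (√4536 · √24) = 0.98198.
θ ≈ 79.1°.

79.1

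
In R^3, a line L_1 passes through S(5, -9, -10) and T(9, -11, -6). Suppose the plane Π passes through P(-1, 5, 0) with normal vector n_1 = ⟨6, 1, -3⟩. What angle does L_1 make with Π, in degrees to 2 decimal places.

14.23

A direction vector for L_1 is T − S = (4, -2, 4).
Π: n_1·r = n_1·P gives 6x + y - 3z = -1.
sin θ = |n·v| / (|n||v|) = |10| / (√46 · √36) = 0.24574.
θ ≈ 14.23°.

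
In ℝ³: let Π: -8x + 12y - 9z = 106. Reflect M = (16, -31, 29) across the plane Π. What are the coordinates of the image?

λ = (n·M − d)/|n|² = (-761 − 106)/289 = -3.
Reflection = M − 2λn = (16, -31, 29) − (-6)·(-8, 12, -9) = (-32, 41, -25).

(-32, 41, -25)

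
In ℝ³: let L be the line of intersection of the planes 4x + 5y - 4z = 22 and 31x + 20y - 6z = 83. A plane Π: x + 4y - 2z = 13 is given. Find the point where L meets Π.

(1, 2, -2)

Direction of L: (4, 5, -4) × (31, 20, -6) = (50, -100, -75).
A point on L: solving the two plane equations with x = -1 gives (-1, 6, 1).
Substitute r = (-1, 6, 1) + t(50, -100, -75) into the plane: 21 + (-200)t = 13, so t = 1/25.
Intersection: (-1, 6, 1) + (1/25)·(50, -100, -75) = (1, 2, -2).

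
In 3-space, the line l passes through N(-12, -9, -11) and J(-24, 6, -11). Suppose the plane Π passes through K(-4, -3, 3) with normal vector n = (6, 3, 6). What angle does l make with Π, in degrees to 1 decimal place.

9.0

A direction vector for l is J − N = (-12, 15, 0).
Π: n·r = n·K gives 6x + 3y + 6z = -15.
sin θ = |n·v| / (|n||v|) = |-27| / (√81 · √369) = 0.15617.
θ ≈ 9.0°.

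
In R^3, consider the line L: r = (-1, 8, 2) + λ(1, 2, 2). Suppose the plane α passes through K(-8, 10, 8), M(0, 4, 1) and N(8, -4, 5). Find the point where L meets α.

KM = (8, -6, -7), KN = (16, -14, -3); a normal to α is KM × KN = (-80, -88, -16).
Using K: α has equation -80x - 88y - 16z = -368.
Substitute r = (-1, 8, 2) + t(1, 2, 2) into the plane: -656 + (-288)t = -368, so t = -1.
Intersection: (-1, 8, 2) + (-1)·(1, 2, 2) = (-2, 6, 0).

(-2, 6, 0)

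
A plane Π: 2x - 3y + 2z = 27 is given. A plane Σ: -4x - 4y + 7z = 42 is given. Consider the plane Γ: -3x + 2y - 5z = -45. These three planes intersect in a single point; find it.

Solving the 3×3 linear system 2x - 3y + 2z = 27, -4x - 4y + 7z = 42, -3x + 2y - 5z = -45 (e.g. by elimination or Cramer's rule, determinant = 95) gives (3, -3, 6).

(3, -3, 6)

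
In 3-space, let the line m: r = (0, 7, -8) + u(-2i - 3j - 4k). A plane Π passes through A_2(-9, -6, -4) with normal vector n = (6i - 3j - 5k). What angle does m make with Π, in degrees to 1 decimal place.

22.2

Π: n·r = n·A_2 gives 6x - 3y - 5z = -16.
sin θ = |n·v| / (|n||v|) = |17| / (√70 · √29) = 0.37731.
θ ≈ 22.2°.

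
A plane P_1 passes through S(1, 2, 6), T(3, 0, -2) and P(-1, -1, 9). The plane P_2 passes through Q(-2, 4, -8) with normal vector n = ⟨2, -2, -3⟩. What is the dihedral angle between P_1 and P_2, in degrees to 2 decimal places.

68.55

ST = (2, -2, -8), SP = (-2, -3, 3); a normal to P_1 is ST × SP = (-30, 10, -10).
Using S: P_1 has equation -30x + 10y - 10z = -70.
P_2: n·r = n·Q gives 2x - 2y - 3z = 12.
cos θ = |n₁·n₂| / (|n₁||n₂|) = |-50| / (√1100 · √17).
θ = arccos(0.36564) ≈ 68.55°.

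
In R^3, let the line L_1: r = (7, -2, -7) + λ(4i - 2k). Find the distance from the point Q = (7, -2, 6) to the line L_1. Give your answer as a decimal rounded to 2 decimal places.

11.63

Taking (7, -2, -7) on L_1 with direction v = (4, 0, -2): w = Q − (7, -2, -7) = (0, 0, 13), and w × v = (0, 52, 0).
Distance = |w × v| / |v| = √2704 / √20 ≈ 11.63.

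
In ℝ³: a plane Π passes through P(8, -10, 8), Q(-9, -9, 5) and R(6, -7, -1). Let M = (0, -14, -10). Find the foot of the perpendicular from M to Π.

(0, -5, -7)

PQ = (-17, 1, -3), PR = (-2, 3, -9); a normal to Π is PQ × PR = (0, -147, -49).
Using P: Π has equation -147y - 49z = 1078.
Foot = M − λn with λ = (n·M − d)/|n|² = (2548 − 1078)/24010 = 3/49.
Foot = (0, -14, -10) − (3/49)·(0, -147, -49) = (0, -5, -7).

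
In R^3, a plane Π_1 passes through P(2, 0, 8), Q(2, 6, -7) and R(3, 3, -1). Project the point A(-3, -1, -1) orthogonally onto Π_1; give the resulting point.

(0, 4, 1)

PQ = (0, 6, -15), PR = (1, 3, -9); a normal to Π_1 is PQ × PR = (-9, -15, -6).
Using P: Π_1 has equation -9x - 15y - 6z = -66.
Foot = A − λn with λ = (n·A − d)/|n|² = (48 − (-66))/342 = 1/3.
Foot = (-3, -1, -1) − (1/3)·(-9, -15, -6) = (0, 4, 1).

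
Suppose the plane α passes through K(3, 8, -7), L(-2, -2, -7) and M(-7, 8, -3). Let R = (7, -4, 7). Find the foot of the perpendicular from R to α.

(1, -1, -8)

KL = (-5, -10, 0), KM = (-10, 0, 4); a normal to α is KL × KM = (-40, 20, -100).
Using K: α has equation -40x + 20y - 100z = 740.
Foot = R − λn with λ = (n·R − d)/|n|² = (-1060 − 740)/12000 = -3/20.
Foot = (7, -4, 7) − (-3/20)·(-40, 20, -100) = (1, -1, -8).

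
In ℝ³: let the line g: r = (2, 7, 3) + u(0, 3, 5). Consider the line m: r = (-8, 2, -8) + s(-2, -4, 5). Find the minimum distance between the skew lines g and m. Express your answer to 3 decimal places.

Common perpendicular direction n = (0, 3, 5) × (-2, -4, 5) = (35, -10, 6).
With w = (-8, 2, -8) − (2, 7, 3) = (-10, -5, -11), w · n = -366.
Distance = |w · n| / |n| = |-366| / √1361 ≈ 9.921.

9.921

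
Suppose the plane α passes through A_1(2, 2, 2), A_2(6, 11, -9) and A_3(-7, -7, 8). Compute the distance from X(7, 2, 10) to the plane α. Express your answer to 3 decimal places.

1.372

A_1A_2 = (4, 9, -11), A_1A_3 = (-9, -9, 6); a normal to α is A_1A_2 × A_1A_3 = (-45, 75, 45).
Using A_1: α has equation -45x + 75y + 45z = 150.
n·X − d = (-45)·(7) + (75)·(2) + (45)·(10) − 150 = 135; |n| = √9675.
Distance = |135| / √9675 = 135/√9675 ≈ 1.372.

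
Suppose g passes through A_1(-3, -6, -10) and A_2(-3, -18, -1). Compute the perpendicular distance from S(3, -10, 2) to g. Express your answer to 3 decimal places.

9.372

A direction vector for g is A_2 − A_1 = (0, -12, 9).
Taking (-3, -6, -10) on g with direction v = (0, -12, 9): w = S − (-3, -6, -10) = (6, -4, 12), and w × v = (108, -54, -72).
Distance = |w × v| / |v| = √19764 / √225 ≈ 9.372.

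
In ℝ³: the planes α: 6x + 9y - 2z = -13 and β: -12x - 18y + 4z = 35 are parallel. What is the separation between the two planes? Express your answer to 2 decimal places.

Rescale β by 1/(-2): 6x + 9y - 2z = -35/2. Then distance = |-13 − (-35/2)| / √121 ≈ 0.41.

0.41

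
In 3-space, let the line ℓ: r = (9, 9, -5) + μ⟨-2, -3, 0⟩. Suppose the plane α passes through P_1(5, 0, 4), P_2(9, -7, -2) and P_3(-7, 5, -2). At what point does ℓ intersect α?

(1, -3, -5)

P_1P_2 = (4, -7, -6), P_1P_3 = (-12, 5, -6); a normal to α is P_1P_2 × P_1P_3 = (72, 96, -64).
Using P_1: α has equation 72x + 96y - 64z = 104.
Substitute r = (9, 9, -5) + t(-2, -3, 0) into the plane: 1832 + (-432)t = 104, so t = 4.
Intersection: (9, 9, -5) + 4·(-2, -3, 0) = (1, -3, -5).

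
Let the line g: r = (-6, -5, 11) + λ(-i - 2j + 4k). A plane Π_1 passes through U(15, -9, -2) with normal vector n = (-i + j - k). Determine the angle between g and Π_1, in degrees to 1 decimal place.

39.0

Π_1: n·r = n·U gives -x + y - z = -22.
sin θ = |n·v| / (|n||v|) = |-5| / (√3 · √21) = 0.62994.
θ ≈ 39.0°.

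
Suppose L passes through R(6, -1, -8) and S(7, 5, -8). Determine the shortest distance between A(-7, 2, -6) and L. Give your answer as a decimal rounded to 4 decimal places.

A direction vector for L is S − R = (1, 6, 0).
Taking (6, -1, -8) on L with direction v = (1, 6, 0): w = A − (6, -1, -8) = (-13, 3, 2), and w × v = (-12, 2, -81).
Distance = |w × v| / |v| = √6709 / √37 ≈ 13.4657.

13.4657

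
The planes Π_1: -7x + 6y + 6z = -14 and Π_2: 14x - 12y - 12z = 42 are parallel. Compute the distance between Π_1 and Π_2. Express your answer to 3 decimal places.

0.636

Rescale Π_2 by 1/(-2): -7x + 6y + 6z = -21. Then distance = |-14 − (-21)| / √121 ≈ 0.636.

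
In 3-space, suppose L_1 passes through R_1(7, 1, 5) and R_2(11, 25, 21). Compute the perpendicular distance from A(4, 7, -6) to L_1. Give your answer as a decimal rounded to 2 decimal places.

12.80

A direction vector for L_1 is R_2 − R_1 = (4, 24, 16).
Taking (7, 1, 5) on L_1 with direction v = (4, 24, 16): w = A − (7, 1, 5) = (-3, 6, -11), and w × v = (360, 4, -96).
Distance = |w × v| / |v| = √138832 / √848 ≈ 12.80.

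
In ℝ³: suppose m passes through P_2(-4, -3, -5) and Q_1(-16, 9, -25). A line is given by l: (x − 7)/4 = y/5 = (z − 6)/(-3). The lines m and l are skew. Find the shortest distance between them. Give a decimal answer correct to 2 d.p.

A direction vector for m is Q_1 − P_2 = (-12, 12, -20).
l has direction (4, 5, -3) through (7, 0, 6).
Common perpendicular direction n = (-12, 12, -20) × (4, 5, -3) = (64, -116, -108).
With w = (7, 0, 6) − (-4, -3, -5) = (11, 3, 11), w · n = -832.
Distance = |w · n| / |n| = |-832| / √29216 ≈ 4.87.

4.87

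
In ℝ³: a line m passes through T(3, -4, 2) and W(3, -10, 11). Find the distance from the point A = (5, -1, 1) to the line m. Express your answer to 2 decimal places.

2.79

A direction vector for m is W − T = (0, -6, 9).
Taking (3, -4, 2) on m with direction v = (0, -6, 9): w = A − (3, -4, 2) = (2, 3, -1), and w × v = (21, -18, -12).
Distance = |w × v| / |v| = √909 / √117 ≈ 2.79.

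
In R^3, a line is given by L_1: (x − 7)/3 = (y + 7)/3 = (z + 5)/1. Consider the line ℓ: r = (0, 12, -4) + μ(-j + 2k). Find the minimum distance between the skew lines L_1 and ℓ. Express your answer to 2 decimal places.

17.12

L_1 has direction (3, 3, 1) through (7, -7, -5).
Common perpendicular direction n = (3, 3, 1) × (0, -1, 2) = (7, -6, -3).
With w = (0, 12, -4) − (7, -7, -5) = (-7, 19, 1), w · n = -166.
Distance = |w · n| / |n| = |-166| / √94 ≈ 17.12.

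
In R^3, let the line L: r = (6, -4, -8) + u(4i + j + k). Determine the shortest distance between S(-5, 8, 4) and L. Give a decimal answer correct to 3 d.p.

Taking (6, -4, -8) on L with direction v = (4, 1, 1): w = S − (6, -4, -8) = (-11, 12, 12), and w × v = (0, 59, -59).
Distance = |w × v| / |v| = √6962 / √18 ≈ 19.667.

19.667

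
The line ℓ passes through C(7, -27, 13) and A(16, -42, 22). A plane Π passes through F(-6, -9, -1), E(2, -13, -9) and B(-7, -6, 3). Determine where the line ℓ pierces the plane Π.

(-5, -7, 1)

A direction vector for ℓ is A − C = (9, -15, 9).
FE = (8, -4, -8), FB = (-1, 3, 4); a normal to Π is FE × FB = (8, -24, 20).
Using F: Π has equation 8x - 24y + 20z = 148.
Substitute r = (7, -27, 13) + t(9, -15, 9) into the plane: 964 + 612t = 148, so t = -4/3.
Intersection: (7, -27, 13) + (-4/3)·(9, -15, 9) = (-5, -7, 1).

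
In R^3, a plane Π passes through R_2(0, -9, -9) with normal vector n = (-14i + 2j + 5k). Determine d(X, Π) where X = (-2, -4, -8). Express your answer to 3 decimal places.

Π: n·r = n·R_2 gives -14x + 2y + 5z = -63.
n·X − d = (-14)·(-2) + (2)·(-4) + (5)·(-8) − (-63) = 43; |n| = √225.
Distance = |43| / √225 = 43/√225 ≈ 2.867.

2.867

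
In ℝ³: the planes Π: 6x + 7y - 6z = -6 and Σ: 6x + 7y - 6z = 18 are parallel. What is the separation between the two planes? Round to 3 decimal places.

2.182

Same normal n = (6, 7, -6) with |n| = √121; distance = |-6 − 18| / |n| = 24/√121 ≈ 2.182.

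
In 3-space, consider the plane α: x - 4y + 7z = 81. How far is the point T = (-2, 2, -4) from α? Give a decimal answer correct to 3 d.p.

14.648

n·T − d = (1)·(-2) + (-4)·(2) + (7)·(-4) − 81 = -119; |n| = √66.
Distance = |-119| / √66 = 119/√66 ≈ 14.648.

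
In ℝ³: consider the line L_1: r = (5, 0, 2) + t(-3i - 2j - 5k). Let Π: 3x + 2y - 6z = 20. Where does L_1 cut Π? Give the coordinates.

(2, -2, -3)

Substitute r = (5, 0, 2) + t(-3, -2, -5) into the plane: 3 + 17t = 20, so t = 1.
Intersection: (5, 0, 2) + 1·(-3, -2, -5) = (2, -2, -3).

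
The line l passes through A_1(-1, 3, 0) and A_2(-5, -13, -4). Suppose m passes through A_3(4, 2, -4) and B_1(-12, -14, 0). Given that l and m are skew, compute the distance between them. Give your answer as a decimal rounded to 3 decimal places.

0.197

A direction vector for l is A_2 − A_1 = (-4, -16, -4).
A direction vector for m is B_1 − A_3 = (-16, -16, 4).
Common perpendicular direction n = (-4, -16, -4) × (-16, -16, 4) = (-128, 80, -192).
With w = (4, 2, -4) − (-1, 3, 0) = (5, -1, -4), w · n = 48.
Distance = |w · n| / |n| = |48| / √59648 ≈ 0.197.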